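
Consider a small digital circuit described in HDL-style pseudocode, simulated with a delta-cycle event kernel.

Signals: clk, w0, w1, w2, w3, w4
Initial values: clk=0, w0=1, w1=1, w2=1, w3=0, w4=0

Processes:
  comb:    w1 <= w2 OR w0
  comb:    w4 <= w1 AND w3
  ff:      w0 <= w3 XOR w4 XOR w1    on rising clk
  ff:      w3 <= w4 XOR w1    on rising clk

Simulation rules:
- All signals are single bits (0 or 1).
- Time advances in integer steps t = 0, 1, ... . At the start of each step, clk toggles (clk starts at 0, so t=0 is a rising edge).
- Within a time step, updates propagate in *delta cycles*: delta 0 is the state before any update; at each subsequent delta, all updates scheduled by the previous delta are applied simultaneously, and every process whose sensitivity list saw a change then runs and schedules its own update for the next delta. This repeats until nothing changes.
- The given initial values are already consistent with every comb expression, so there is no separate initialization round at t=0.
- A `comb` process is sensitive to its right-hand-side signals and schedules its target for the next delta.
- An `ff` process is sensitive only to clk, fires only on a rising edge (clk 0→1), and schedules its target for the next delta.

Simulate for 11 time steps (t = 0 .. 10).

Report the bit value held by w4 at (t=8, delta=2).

t0.Δ0 w4=0 w0=1 w2=1 w3=0 w1=1 clk=0
t0.Δ1 w4=0 w0=1 w2=1 w3=0 w1=1 clk=1
t0.Δ2 w4=0 w0=1 w2=1 w3=1 w1=1 clk=1
t0.Δ3 w4=1 w0=1 w2=1 w3=1 w1=1 clk=1
t1.Δ0 w4=1 w0=1 w2=1 w3=1 w1=1 clk=1
t1.Δ1 w4=1 w0=1 w2=1 w3=1 w1=1 clk=0
t2.Δ0 w4=1 w0=1 w2=1 w3=1 w1=1 clk=0
t2.Δ1 w4=1 w0=1 w2=1 w3=1 w1=1 clk=1
t2.Δ2 w4=1 w0=1 w2=1 w3=0 w1=1 clk=1
t2.Δ3 w4=0 w0=1 w2=1 w3=0 w1=1 clk=1
t3.Δ0 w4=0 w0=1 w2=1 w3=0 w1=1 clk=1
t3.Δ1 w4=0 w0=1 w2=1 w3=0 w1=1 clk=0
t4.Δ0 w4=0 w0=1 w2=1 w3=0 w1=1 clk=0
t4.Δ1 w4=0 w0=1 w2=1 w3=0 w1=1 clk=1
t4.Δ2 w4=0 w0=1 w2=1 w3=1 w1=1 clk=1
t4.Δ3 w4=1 w0=1 w2=1 w3=1 w1=1 clk=1
t5.Δ0 w4=1 w0=1 w2=1 w3=1 w1=1 clk=1
t5.Δ1 w4=1 w0=1 w2=1 w3=1 w1=1 clk=0
t6.Δ0 w4=1 w0=1 w2=1 w3=1 w1=1 clk=0
t6.Δ1 w4=1 w0=1 w2=1 w3=1 w1=1 clk=1
t6.Δ2 w4=1 w0=1 w2=1 w3=0 w1=1 clk=1
t6.Δ3 w4=0 w0=1 w2=1 w3=0 w1=1 clk=1
t7.Δ0 w4=0 w0=1 w2=1 w3=0 w1=1 clk=1
t7.Δ1 w4=0 w0=1 w2=1 w3=0 w1=1 clk=0
t8.Δ0 w4=0 w0=1 w2=1 w3=0 w1=1 clk=0
t8.Δ1 w4=0 w0=1 w2=1 w3=0 w1=1 clk=1
t8.Δ2 w4=0 w0=1 w2=1 w3=1 w1=1 clk=1
t8.Δ3 w4=1 w0=1 w2=1 w3=1 w1=1 clk=1
t9.Δ0 w4=1 w0=1 w2=1 w3=1 w1=1 clk=1
t9.Δ1 w4=1 w0=1 w2=1 w3=1 w1=1 clk=0
t10.Δ0 w4=1 w0=1 w2=1 w3=1 w1=1 clk=0
t10.Δ1 w4=1 w0=1 w2=1 w3=1 w1=1 clk=1
t10.Δ2 w4=1 w0=1 w2=1 w3=0 w1=1 clk=1
t10.Δ3 w4=0 w0=1 w2=1 w3=0 w1=1 clk=1

0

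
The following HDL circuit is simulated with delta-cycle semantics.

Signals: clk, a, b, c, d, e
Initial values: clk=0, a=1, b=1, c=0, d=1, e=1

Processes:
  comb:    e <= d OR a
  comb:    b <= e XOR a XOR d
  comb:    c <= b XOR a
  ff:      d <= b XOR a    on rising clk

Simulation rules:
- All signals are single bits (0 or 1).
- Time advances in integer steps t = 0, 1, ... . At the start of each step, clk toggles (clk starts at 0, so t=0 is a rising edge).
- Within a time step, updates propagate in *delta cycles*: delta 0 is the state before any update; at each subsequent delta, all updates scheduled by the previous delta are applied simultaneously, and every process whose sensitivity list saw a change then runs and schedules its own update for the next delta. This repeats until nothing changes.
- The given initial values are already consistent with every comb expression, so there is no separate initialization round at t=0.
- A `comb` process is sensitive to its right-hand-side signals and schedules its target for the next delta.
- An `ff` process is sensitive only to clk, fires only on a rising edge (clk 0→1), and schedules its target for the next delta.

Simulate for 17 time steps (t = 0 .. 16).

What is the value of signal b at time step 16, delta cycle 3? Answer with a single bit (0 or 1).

0

t0.Δ0 b=1 c=0 e=1 clk=0 a=1 d=1
t0.Δ1 b=1 c=0 e=1 clk=1 a=1 d=1
t0.Δ2 b=1 c=0 e=1 clk=1 a=1 d=0
t0.Δ3 b=0 c=0 e=1 clk=1 a=1 d=0
t0.Δ4 b=0 c=1 e=1 clk=1 a=1 d=0
t1.Δ0 b=0 c=1 e=1 clk=1 a=1 d=0
t1.Δ1 b=0 c=1 e=1 clk=0 a=1 d=0
t2.Δ0 b=0 c=1 e=1 clk=0 a=1 d=0
t2.Δ1 b=0 c=1 e=1 clk=1 a=1 d=0
t2.Δ2 b=0 c=1 e=1 clk=1 a=1 d=1
t2.Δ3 b=1 c=1 e=1 clk=1 a=1 d=1
t2.Δ4 b=1 c=0 e=1 clk=1 a=1 d=1
t3.Δ0 b=1 c=0 e=1 clk=1 a=1 d=1
t3.Δ1 b=1 c=0 e=1 clk=0 a=1 d=1
t4.Δ0 b=1 c=0 e=1 clk=0 a=1 d=1
t4.Δ1 b=1 c=0 e=1 clk=1 a=1 d=1
t4.Δ2 b=1 c=0 e=1 clk=1 a=1 d=0
t4.Δ3 b=0 c=0 e=1 clk=1 a=1 d=0
t4.Δ4 b=0 c=1 e=1 clk=1 a=1 d=0
t5.Δ0 b=0 c=1 e=1 clk=1 a=1 d=0
t5.Δ1 b=0 c=1 e=1 clk=0 a=1 d=0
t6.Δ0 b=0 c=1 e=1 clk=0 a=1 d=0
t6.Δ1 b=0 c=1 e=1 clk=1 a=1 d=0
t6.Δ2 b=0 c=1 e=1 clk=1 a=1 d=1
t6.Δ3 b=1 c=1 e=1 clk=1 a=1 d=1
t6.Δ4 b=1 c=0 e=1 clk=1 a=1 d=1
t7.Δ0 b=1 c=0 e=1 clk=1 a=1 d=1
t7.Δ1 b=1 c=0 e=1 clk=0 a=1 d=1
t8.Δ0 b=1 c=0 e=1 clk=0 a=1 d=1
t8.Δ1 b=1 c=0 e=1 clk=1 a=1 d=1
t8.Δ2 b=1 c=0 e=1 clk=1 a=1 d=0
t8.Δ3 b=0 c=0 e=1 clk=1 a=1 d=0
t8.Δ4 b=0 c=1 e=1 clk=1 a=1 d=0
t9.Δ0 b=0 c=1 e=1 clk=1 a=1 d=0
t9.Δ1 b=0 c=1 e=1 clk=0 a=1 d=0
t10.Δ0 b=0 c=1 e=1 clk=0 a=1 d=0
t10.Δ1 b=0 c=1 e=1 clk=1 a=1 d=0
t10.Δ2 b=0 c=1 e=1 clk=1 a=1 d=1
t10.Δ3 b=1 c=1 e=1 clk=1 a=1 d=1
t10.Δ4 b=1 c=0 e=1 clk=1 a=1 d=1
t11.Δ0 b=1 c=0 e=1 clk=1 a=1 d=1
t11.Δ1 b=1 c=0 e=1 clk=0 a=1 d=1
t12.Δ0 b=1 c=0 e=1 clk=0 a=1 d=1
t12.Δ1 b=1 c=0 e=1 clk=1 a=1 d=1
t12.Δ2 b=1 c=0 e=1 clk=1 a=1 d=0
t12.Δ3 b=0 c=0 e=1 clk=1 a=1 d=0
t12.Δ4 b=0 c=1 e=1 clk=1 a=1 d=0
t13.Δ0 b=0 c=1 e=1 clk=1 a=1 d=0
t13.Δ1 b=0 c=1 e=1 clk=0 a=1 d=0
t14.Δ0 b=0 c=1 e=1 clk=0 a=1 d=0
t14.Δ1 b=0 c=1 e=1 clk=1 a=1 d=0
t14.Δ2 b=0 c=1 e=1 clk=1 a=1 d=1
t14.Δ3 b=1 c=1 e=1 clk=1 a=1 d=1
t14.Δ4 b=1 c=0 e=1 clk=1 a=1 d=1
t15.Δ0 b=1 c=0 e=1 clk=1 a=1 d=1
t15.Δ1 b=1 c=0 e=1 clk=0 a=1 d=1
t16.Δ0 b=1 c=0 e=1 clk=0 a=1 d=1
t16.Δ1 b=1 c=0 e=1 clk=1 a=1 d=1
t16.Δ2 b=1 c=0 e=1 clk=1 a=1 d=0
t16.Δ3 b=0 c=0 e=1 clk=1 a=1 d=0
t16.Δ4 b=0 c=1 e=1 clk=1 a=1 d=0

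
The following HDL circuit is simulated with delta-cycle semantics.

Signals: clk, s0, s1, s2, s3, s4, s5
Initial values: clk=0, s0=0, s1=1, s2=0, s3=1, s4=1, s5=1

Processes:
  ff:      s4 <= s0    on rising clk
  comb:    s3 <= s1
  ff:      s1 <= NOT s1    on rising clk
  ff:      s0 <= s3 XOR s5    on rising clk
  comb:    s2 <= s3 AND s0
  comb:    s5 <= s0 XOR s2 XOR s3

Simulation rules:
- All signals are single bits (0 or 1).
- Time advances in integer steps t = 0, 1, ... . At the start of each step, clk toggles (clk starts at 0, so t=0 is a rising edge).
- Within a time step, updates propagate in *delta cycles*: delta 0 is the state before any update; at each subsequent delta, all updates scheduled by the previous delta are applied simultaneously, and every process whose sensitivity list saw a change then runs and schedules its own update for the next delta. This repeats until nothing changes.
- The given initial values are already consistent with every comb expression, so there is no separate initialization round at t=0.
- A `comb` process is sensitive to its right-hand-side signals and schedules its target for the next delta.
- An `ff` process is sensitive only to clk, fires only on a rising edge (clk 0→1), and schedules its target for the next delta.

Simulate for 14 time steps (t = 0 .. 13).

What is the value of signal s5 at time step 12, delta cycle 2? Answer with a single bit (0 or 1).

1

[bits: clk,s2,s3,s4,s0,s1,s5]
t=0: Δ0=0011011 Δ1=1011011 Δ2=1010001 Δ3=1000001 Δ4=1000000 | 4Δ
t=1: Δ0=1000000 Δ1=0000000 | 1Δ
t=2: Δ0=0000000 Δ1=1000000 Δ2=1000010 Δ3=1010010 Δ4=1010011 | 4Δ
t=3: Δ0=1010011 Δ1=0010011 | 1Δ
t=4: Δ0=0010011 Δ1=1010011 Δ2=1010001 Δ3=1000001 Δ4=1000000 | 4Δ
t=5: Δ0=1000000 Δ1=0000000 | 1Δ
t=6: Δ0=0000000 Δ1=1000000 Δ2=1000010 Δ3=1010010 Δ4=1010011 | 4Δ
t=7: Δ0=1010011 Δ1=0010011 | 1Δ
t=8: Δ0=0010011 Δ1=1010011 Δ2=1010001 Δ3=1000001 Δ4=1000000 | 4Δ
t=9: Δ0=1000000 Δ1=0000000 | 1Δ
t=10: Δ0=0000000 Δ1=1000000 Δ2=1000010 Δ3=1010010 Δ4=1010011 | 4Δ
t=11: Δ0=1010011 Δ1=0010011 | 1Δ
t=12: Δ0=0010011 Δ1=1010011 Δ2=1010001 Δ3=1000001 Δ4=1000000 | 4Δ
t=13: Δ0=1000000 Δ1=0000000 | 1Δ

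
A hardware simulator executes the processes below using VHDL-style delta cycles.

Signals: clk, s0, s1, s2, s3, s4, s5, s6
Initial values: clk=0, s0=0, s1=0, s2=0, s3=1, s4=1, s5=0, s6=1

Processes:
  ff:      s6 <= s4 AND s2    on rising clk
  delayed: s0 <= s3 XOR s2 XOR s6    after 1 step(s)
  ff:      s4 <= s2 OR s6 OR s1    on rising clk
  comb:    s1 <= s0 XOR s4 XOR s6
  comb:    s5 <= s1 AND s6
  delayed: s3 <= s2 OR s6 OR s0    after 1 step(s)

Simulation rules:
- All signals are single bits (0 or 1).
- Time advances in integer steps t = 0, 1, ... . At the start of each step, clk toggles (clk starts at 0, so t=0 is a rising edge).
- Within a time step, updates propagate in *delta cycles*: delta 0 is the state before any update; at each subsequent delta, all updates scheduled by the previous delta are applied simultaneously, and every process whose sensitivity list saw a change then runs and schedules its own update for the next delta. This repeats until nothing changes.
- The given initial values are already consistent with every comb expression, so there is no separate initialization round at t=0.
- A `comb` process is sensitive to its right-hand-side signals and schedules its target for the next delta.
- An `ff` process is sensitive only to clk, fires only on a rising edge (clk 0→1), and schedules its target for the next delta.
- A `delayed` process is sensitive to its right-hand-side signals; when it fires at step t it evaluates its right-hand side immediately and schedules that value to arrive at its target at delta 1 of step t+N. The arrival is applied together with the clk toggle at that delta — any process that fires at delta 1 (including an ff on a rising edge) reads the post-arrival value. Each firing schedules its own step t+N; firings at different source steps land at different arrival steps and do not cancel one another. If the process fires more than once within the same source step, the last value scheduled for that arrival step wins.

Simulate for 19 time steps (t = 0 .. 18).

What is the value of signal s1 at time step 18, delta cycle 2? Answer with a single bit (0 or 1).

t0.Δ0 s2=0 s4=1 s3=1 s5=0 s0=0 s1=0 s6=1 clk=0
t0.Δ1 s2=0 s4=1 s3=1 s5=0 s0=0 s1=0 s6=1 clk=1
t0.Δ2 s2=0 s4=1 s3=1 s5=0 s0=0 s1=0 s6=0 clk=1
t0.Δ3 s2=0 s4=1 s3=1 s5=0 s0=0 s1=1 s6=0 clk=1
t1.Δ0 s2=0 s4=1 s3=1 s5=0 s0=0 s1=1 s6=0 clk=1
t1.Δ1 s2=0 s4=1 s3=0 s5=0 s0=1 s1=1 s6=0 clk=0
t1.Δ2 s2=0 s4=1 s3=0 s5=0 s0=1 s1=0 s6=0 clk=0
t2.Δ0 s2=0 s4=1 s3=0 s5=0 s0=1 s1=0 s6=0 clk=0
t2.Δ1 s2=0 s4=1 s3=1 s5=0 s0=0 s1=0 s6=0 clk=1
t2.Δ2 s2=0 s4=0 s3=1 s5=0 s0=0 s1=1 s6=0 clk=1
t2.Δ3 s2=0 s4=0 s3=1 s5=0 s0=0 s1=0 s6=0 clk=1
t3.Δ0 s2=0 s4=0 s3=1 s5=0 s0=0 s1=0 s6=0 clk=1
t3.Δ1 s2=0 s4=0 s3=0 s5=0 s0=1 s1=0 s6=0 clk=0
t3.Δ2 s2=0 s4=0 s3=0 s5=0 s0=1 s1=1 s6=0 clk=0
t4.Δ0 s2=0 s4=0 s3=0 s5=0 s0=1 s1=1 s6=0 clk=0
t4.Δ1 s2=0 s4=0 s3=1 s5=0 s0=0 s1=1 s6=0 clk=1
t4.Δ2 s2=0 s4=1 s3=1 s5=0 s0=0 s1=0 s6=0 clk=1
t4.Δ3 s2=0 s4=1 s3=1 s5=0 s0=0 s1=1 s6=0 clk=1
t5.Δ0 s2=0 s4=1 s3=1 s5=0 s0=0 s1=1 s6=0 clk=1
t5.Δ1 s2=0 s4=1 s3=0 s5=0 s0=1 s1=1 s6=0 clk=0
t5.Δ2 s2=0 s4=1 s3=0 s5=0 s0=1 s1=0 s6=0 clk=0
t6.Δ0 s2=0 s4=1 s3=0 s5=0 s0=1 s1=0 s6=0 clk=0
t6.Δ1 s2=0 s4=1 s3=1 s5=0 s0=0 s1=0 s6=0 clk=1
t6.Δ2 s2=0 s4=0 s3=1 s5=0 s0=0 s1=1 s6=0 clk=1
t6.Δ3 s2=0 s4=0 s3=1 s5=0 s0=0 s1=0 s6=0 clk=1
t7.Δ0 s2=0 s4=0 s3=1 s5=0 s0=0 s1=0 s6=0 clk=1
t7.Δ1 s2=0 s4=0 s3=0 s5=0 s0=1 s1=0 s6=0 clk=0
t7.Δ2 s2=0 s4=0 s3=0 s5=0 s0=1 s1=1 s6=0 clk=0
t8.Δ0 s2=0 s4=0 s3=0 s5=0 s0=1 s1=1 s6=0 clk=0
t8.Δ1 s2=0 s4=0 s3=1 s5=0 s0=0 s1=1 s6=0 clk=1
t8.Δ2 s2=0 s4=1 s3=1 s5=0 s0=0 s1=0 s6=0 clk=1
t8.Δ3 s2=0 s4=1 s3=1 s5=0 s0=0 s1=1 s6=0 clk=1
t9.Δ0 s2=0 s4=1 s3=1 s5=0 s0=0 s1=1 s6=0 clk=1
t9.Δ1 s2=0 s4=1 s3=0 s5=0 s0=1 s1=1 s6=0 clk=0
t9.Δ2 s2=0 s4=1 s3=0 s5=0 s0=1 s1=0 s6=0 clk=0
t10.Δ0 s2=0 s4=1 s3=0 s5=0 s0=1 s1=0 s6=0 clk=0
t10.Δ1 s2=0 s4=1 s3=1 s5=0 s0=0 s1=0 s6=0 clk=1
t10.Δ2 s2=0 s4=0 s3=1 s5=0 s0=0 s1=1 s6=0 clk=1
t10.Δ3 s2=0 s4=0 s3=1 s5=0 s0=0 s1=0 s6=0 clk=1
t11.Δ0 s2=0 s4=0 s3=1 s5=0 s0=0 s1=0 s6=0 clk=1
t11.Δ1 s2=0 s4=0 s3=0 s5=0 s0=1 s1=0 s6=0 clk=0
t11.Δ2 s2=0 s4=0 s3=0 s5=0 s0=1 s1=1 s6=0 clk=0
t12.Δ0 s2=0 s4=0 s3=0 s5=0 s0=1 s1=1 s6=0 clk=0
t12.Δ1 s2=0 s4=0 s3=1 s5=0 s0=0 s1=1 s6=0 clk=1
t12.Δ2 s2=0 s4=1 s3=1 s5=0 s0=0 s1=0 s6=0 clk=1
t12.Δ3 s2=0 s4=1 s3=1 s5=0 s0=0 s1=1 s6=0 clk=1
t13.Δ0 s2=0 s4=1 s3=1 s5=0 s0=0 s1=1 s6=0 clk=1
t13.Δ1 s2=0 s4=1 s3=0 s5=0 s0=1 s1=1 s6=0 clk=0
t13.Δ2 s2=0 s4=1 s3=0 s5=0 s0=1 s1=0 s6=0 clk=0
t14.Δ0 s2=0 s4=1 s3=0 s5=0 s0=1 s1=0 s6=0 clk=0
t14.Δ1 s2=0 s4=1 s3=1 s5=0 s0=0 s1=0 s6=0 clk=1
t14.Δ2 s2=0 s4=0 s3=1 s5=0 s0=0 s1=1 s6=0 clk=1
t14.Δ3 s2=0 s4=0 s3=1 s5=0 s0=0 s1=0 s6=0 clk=1
t15.Δ0 s2=0 s4=0 s3=1 s5=0 s0=0 s1=0 s6=0 clk=1
t15.Δ1 s2=0 s4=0 s3=0 s5=0 s0=1 s1=0 s6=0 clk=0
t15.Δ2 s2=0 s4=0 s3=0 s5=0 s0=1 s1=1 s6=0 clk=0
t16.Δ0 s2=0 s4=0 s3=0 s5=0 s0=1 s1=1 s6=0 clk=0
t16.Δ1 s2=0 s4=0 s3=1 s5=0 s0=0 s1=1 s6=0 clk=1
t16.Δ2 s2=0 s4=1 s3=1 s5=0 s0=0 s1=0 s6=0 clk=1
t16.Δ3 s2=0 s4=1 s3=1 s5=0 s0=0 s1=1 s6=0 clk=1
t17.Δ0 s2=0 s4=1 s3=1 s5=0 s0=0 s1=1 s6=0 clk=1
t17.Δ1 s2=0 s4=1 s3=0 s5=0 s0=1 s1=1 s6=0 clk=0
t17.Δ2 s2=0 s4=1 s3=0 s5=0 s0=1 s1=0 s6=0 clk=0
t18.Δ0 s2=0 s4=1 s3=0 s5=0 s0=1 s1=0 s6=0 clk=0
t18.Δ1 s2=0 s4=1 s3=1 s5=0 s0=0 s1=0 s6=0 clk=1
t18.Δ2 s2=0 s4=0 s3=1 s5=0 s0=0 s1=1 s6=0 clk=1
t18.Δ3 s2=0 s4=0 s3=1 s5=0 s0=0 s1=0 s6=0 clk=1

1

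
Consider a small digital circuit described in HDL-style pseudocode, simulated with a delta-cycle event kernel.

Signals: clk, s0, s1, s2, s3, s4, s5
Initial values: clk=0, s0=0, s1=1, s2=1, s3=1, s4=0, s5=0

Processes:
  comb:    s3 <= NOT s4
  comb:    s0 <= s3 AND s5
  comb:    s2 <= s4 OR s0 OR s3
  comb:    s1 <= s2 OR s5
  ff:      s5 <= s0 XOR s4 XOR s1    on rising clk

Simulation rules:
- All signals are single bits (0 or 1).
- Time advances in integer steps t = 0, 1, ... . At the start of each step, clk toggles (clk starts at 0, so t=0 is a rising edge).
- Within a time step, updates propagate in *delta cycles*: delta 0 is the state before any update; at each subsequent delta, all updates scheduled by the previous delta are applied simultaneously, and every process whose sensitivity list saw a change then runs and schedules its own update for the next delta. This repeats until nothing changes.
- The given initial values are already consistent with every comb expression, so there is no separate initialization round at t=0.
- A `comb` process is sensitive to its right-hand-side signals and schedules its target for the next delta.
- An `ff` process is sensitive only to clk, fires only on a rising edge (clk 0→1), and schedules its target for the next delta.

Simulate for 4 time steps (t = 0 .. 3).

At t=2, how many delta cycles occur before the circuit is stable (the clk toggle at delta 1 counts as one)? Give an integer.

3

[bits: s0,clk,s1,s2,s4,s3,s5]
t=0: Δ0=0011010 Δ1=0111010 Δ2=0111011 Δ3=1111011 | 3Δ
t=1: Δ0=1111011 Δ1=1011011 | 1Δ
t=2: Δ0=1011011 Δ1=1111011 Δ2=1111010 Δ3=0111010 | 3Δ
t=3: Δ0=0111010 Δ1=0011010 | 1Δ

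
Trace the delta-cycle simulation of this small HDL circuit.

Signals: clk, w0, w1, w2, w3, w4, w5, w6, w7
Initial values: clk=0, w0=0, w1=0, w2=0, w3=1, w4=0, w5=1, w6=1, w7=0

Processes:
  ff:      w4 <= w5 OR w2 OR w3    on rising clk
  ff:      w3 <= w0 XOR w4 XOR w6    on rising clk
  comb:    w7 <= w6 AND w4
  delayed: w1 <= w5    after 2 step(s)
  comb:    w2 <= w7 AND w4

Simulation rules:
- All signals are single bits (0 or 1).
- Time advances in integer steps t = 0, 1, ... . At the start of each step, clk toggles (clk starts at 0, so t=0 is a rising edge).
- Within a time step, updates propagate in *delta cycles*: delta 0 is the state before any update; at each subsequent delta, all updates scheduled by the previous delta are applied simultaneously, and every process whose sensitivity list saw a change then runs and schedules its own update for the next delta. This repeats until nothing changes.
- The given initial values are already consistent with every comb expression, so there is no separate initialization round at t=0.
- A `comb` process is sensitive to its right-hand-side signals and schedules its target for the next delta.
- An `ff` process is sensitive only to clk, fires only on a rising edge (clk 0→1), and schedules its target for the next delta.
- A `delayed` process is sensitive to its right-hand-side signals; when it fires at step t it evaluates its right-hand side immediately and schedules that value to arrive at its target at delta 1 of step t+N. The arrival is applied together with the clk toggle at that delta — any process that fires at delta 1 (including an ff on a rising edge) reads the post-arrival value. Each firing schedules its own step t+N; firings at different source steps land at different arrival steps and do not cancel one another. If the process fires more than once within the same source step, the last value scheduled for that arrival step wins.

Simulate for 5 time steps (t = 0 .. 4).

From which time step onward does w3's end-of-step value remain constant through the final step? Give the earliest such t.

2

[bits: w2,w6,w7,clk,w5,w4,w1,w0,w3]
t=0: Δ0=010010001 Δ1=010110001 Δ2=010111001 Δ3=011111001 Δ4=111111001 | 4Δ
t=1: Δ0=111111001 Δ1=111011001 | 1Δ
t=2: Δ0=111011001 Δ1=111111001 Δ2=111111000 | 2Δ
t=3: Δ0=111111000 Δ1=111011000 | 1Δ
t=4: Δ0=111011000 Δ1=111111000 | 1Δ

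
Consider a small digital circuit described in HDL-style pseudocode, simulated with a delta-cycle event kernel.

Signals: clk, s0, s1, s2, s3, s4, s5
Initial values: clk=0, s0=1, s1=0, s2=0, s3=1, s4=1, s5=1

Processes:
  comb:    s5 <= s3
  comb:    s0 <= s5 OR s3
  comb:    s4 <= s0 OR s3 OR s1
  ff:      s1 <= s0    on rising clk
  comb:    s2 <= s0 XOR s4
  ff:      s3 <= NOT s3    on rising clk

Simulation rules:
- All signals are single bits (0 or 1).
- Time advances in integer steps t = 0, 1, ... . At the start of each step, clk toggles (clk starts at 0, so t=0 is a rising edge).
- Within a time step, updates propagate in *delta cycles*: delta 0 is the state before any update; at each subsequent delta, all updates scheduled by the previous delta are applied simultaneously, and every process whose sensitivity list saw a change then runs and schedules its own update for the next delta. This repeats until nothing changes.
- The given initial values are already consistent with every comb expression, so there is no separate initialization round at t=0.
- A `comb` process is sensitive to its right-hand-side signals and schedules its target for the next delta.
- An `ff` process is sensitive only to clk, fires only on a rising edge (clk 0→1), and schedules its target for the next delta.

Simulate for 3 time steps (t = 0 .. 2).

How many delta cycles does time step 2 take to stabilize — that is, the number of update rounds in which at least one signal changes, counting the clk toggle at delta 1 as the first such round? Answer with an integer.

[bits: s4,s0,s5,s1,clk,s2,s3]
t=0: Δ0=1110001 Δ1=1110101 Δ2=1111100 Δ3=1101100 Δ4=1001100 Δ5=1001110 | 5Δ
t=1: Δ0=1001110 Δ1=1001010 | 1Δ
t=2: Δ0=1001010 Δ1=1001110 Δ2=1000111 Δ3=1110111 Δ4=1110101 | 4Δ

4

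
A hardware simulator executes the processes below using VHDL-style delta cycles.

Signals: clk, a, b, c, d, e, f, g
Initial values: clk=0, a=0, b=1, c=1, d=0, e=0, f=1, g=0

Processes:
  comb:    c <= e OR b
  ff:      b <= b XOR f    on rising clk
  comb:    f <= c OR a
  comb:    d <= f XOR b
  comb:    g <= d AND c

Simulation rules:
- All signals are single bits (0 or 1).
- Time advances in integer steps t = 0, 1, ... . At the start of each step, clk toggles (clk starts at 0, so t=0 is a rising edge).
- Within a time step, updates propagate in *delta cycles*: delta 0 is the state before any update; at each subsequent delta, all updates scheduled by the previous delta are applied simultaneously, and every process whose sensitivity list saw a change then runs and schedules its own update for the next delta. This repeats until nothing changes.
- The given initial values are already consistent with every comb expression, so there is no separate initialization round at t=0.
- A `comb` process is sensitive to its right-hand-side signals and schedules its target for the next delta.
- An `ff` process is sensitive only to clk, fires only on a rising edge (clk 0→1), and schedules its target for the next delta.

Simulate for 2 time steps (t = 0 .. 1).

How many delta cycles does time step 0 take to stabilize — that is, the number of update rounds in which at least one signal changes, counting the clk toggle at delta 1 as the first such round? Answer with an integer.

t0.Δ0 c=1 a=0 b=1 d=0 f=1 g=0 clk=0 e=0
t0.Δ1 c=1 a=0 b=1 d=0 f=1 g=0 clk=1 e=0
t0.Δ2 c=1 a=0 b=0 d=0 f=1 g=0 clk=1 e=0
t0.Δ3 c=0 a=0 b=0 d=1 f=1 g=0 clk=1 e=0
t0.Δ4 c=0 a=0 b=0 d=1 f=0 g=0 clk=1 e=0
t0.Δ5 c=0 a=0 b=0 d=0 f=0 g=0 clk=1 e=0
t1.Δ0 c=0 a=0 b=0 d=0 f=0 g=0 clk=1 e=0
t1.Δ1 c=0 a=0 b=0 d=0 f=0 g=0 clk=0 e=0

5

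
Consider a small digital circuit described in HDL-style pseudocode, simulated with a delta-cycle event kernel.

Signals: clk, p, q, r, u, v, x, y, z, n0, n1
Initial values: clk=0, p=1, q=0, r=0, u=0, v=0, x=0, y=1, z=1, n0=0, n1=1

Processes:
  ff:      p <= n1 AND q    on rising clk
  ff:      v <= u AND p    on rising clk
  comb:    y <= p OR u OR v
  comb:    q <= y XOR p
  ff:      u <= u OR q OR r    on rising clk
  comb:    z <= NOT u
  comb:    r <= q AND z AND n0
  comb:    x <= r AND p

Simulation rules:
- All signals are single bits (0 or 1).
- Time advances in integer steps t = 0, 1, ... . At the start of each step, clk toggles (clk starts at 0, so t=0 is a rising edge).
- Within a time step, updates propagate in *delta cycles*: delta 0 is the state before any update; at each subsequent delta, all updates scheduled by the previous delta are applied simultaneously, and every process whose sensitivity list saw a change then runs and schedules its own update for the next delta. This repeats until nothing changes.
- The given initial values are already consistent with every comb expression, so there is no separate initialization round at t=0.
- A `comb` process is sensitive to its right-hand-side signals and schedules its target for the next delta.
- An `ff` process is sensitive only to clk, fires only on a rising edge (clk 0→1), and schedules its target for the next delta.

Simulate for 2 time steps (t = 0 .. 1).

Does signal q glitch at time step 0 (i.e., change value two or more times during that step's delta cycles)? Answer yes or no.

t=0 Δ0: n0=0 u=0 v=0 p=1 r=0 n1=1 y=1 x=0 clk=0 z=1 q=0
  Δ1: clk:0→1
  Δ2: p:1→0
  Δ3: y:1→0, q:0→1
  Δ4: q:1→0
  (4Δ to stable)
t=1 Δ0: n0=0 u=0 v=0 p=0 r=0 n1=1 y=0 x=0 clk=1 z=1 q=0
  Δ1: clk:1→0
  (1Δ to stable)

yes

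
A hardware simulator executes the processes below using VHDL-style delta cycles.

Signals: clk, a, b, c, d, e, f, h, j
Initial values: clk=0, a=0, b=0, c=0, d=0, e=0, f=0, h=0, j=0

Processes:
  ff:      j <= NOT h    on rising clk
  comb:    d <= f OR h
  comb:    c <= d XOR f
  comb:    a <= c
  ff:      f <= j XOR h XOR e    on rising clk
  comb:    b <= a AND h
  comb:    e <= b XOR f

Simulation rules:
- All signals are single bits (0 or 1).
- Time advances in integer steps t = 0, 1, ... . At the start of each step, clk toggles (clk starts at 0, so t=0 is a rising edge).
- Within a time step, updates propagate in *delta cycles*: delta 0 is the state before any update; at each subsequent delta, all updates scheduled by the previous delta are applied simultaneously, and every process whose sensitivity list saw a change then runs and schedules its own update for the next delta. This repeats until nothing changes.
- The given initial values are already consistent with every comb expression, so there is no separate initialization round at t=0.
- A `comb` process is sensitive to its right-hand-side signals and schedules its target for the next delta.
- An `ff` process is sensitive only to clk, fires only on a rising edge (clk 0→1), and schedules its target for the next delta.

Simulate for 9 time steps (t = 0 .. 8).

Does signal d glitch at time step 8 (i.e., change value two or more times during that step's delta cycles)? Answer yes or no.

[bits: d,e,a,h,b,clk,c,f,j]
t=0: Δ0=000000000 Δ1=000001000 Δ2=000001001 | 2Δ
t=1: Δ0=000001001 Δ1=000000001 | 1Δ
t=2: Δ0=000000001 Δ1=000001001 Δ2=000001011 Δ3=110001111 Δ4=111001011 Δ5=110001011 | 5Δ
t=3: Δ0=110001011 Δ1=110000011 | 1Δ
t=4: Δ0=110000011 Δ1=110001011 Δ2=110001001 Δ3=000001101 Δ4=001001001 Δ5=000001001 | 5Δ
t=5: Δ0=000001001 Δ1=000000001 | 1Δ
t=6: Δ0=000000001 Δ1=000001001 Δ2=000001011 Δ3=110001111 Δ4=111001011 Δ5=110001011 | 5Δ
t=7: Δ0=110001011 Δ1=110000011 | 1Δ
t=8: Δ0=110000011 Δ1=110001011 Δ2=110001001 Δ3=000001101 Δ4=001001001 Δ5=000001001 | 5Δ

no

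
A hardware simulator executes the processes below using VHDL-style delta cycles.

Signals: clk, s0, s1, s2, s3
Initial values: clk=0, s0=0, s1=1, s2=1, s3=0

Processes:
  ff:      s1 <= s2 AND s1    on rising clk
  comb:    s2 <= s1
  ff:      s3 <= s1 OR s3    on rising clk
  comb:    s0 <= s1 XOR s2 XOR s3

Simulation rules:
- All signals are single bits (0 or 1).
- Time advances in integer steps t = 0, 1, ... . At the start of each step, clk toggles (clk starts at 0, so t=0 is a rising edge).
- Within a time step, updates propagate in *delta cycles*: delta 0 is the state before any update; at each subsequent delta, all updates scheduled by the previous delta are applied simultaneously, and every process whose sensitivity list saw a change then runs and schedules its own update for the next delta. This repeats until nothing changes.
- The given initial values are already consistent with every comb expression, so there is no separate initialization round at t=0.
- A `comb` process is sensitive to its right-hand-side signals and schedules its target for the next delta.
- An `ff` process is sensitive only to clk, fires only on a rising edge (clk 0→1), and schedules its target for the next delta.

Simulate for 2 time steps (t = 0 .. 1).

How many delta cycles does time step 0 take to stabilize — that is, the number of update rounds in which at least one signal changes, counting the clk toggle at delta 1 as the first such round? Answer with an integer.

[bits: s0,s2,s3,clk,s1]
t=0: Δ0=01001 Δ1=01011 Δ2=01111 Δ3=11111 | 3Δ
t=1: Δ0=11111 Δ1=11101 | 1Δ

3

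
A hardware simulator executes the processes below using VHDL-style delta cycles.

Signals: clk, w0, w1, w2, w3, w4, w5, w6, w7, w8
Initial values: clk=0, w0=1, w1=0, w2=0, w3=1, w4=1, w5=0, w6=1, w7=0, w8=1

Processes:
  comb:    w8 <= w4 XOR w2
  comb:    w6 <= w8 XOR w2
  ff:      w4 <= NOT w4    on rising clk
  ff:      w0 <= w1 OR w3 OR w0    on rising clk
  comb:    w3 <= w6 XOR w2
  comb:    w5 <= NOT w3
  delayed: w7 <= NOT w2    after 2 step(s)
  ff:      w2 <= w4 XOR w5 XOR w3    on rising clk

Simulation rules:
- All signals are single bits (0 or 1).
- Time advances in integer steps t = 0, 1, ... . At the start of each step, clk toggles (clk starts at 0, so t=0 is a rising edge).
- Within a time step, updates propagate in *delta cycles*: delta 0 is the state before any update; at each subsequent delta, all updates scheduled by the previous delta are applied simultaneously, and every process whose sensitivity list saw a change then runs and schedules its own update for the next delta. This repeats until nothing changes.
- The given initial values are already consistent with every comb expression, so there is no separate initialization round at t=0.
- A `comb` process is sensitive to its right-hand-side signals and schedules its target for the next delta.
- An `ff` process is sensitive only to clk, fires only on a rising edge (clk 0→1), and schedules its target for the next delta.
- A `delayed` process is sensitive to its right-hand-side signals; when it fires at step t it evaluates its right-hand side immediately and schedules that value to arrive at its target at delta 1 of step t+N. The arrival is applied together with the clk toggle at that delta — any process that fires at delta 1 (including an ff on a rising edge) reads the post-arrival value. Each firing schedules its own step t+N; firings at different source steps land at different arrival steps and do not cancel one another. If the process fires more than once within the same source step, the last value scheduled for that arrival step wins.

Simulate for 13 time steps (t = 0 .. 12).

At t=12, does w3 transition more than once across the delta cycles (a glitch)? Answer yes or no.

t0.Δ0 w1=0 w5=0 clk=0 w3=1 w7=0 w2=0 w4=1 w8=1 w0=1 w6=1
t0.Δ1 w1=0 w5=0 clk=1 w3=1 w7=0 w2=0 w4=1 w8=1 w0=1 w6=1
t0.Δ2 w1=0 w5=0 clk=1 w3=1 w7=0 w2=0 w4=0 w8=1 w0=1 w6=1
t0.Δ3 w1=0 w5=0 clk=1 w3=1 w7=0 w2=0 w4=0 w8=0 w0=1 w6=1
t0.Δ4 w1=0 w5=0 clk=1 w3=1 w7=0 w2=0 w4=0 w8=0 w0=1 w6=0
t0.Δ5 w1=0 w5=0 clk=1 w3=0 w7=0 w2=0 w4=0 w8=0 w0=1 w6=0
t0.Δ6 w1=0 w5=1 clk=1 w3=0 w7=0 w2=0 w4=0 w8=0 w0=1 w6=0
t1.Δ0 w1=0 w5=1 clk=1 w3=0 w7=0 w2=0 w4=0 w8=0 w0=1 w6=0
t1.Δ1 w1=0 w5=1 clk=0 w3=0 w7=0 w2=0 w4=0 w8=0 w0=1 w6=0
t2.Δ0 w1=0 w5=1 clk=0 w3=0 w7=0 w2=0 w4=0 w8=0 w0=1 w6=0
t2.Δ1 w1=0 w5=1 clk=1 w3=0 w7=0 w2=0 w4=0 w8=0 w0=1 w6=0
t2.Δ2 w1=0 w5=1 clk=1 w3=0 w7=0 w2=1 w4=1 w8=0 w0=1 w6=0
t2.Δ3 w1=0 w5=1 clk=1 w3=1 w7=0 w2=1 w4=1 w8=0 w0=1 w6=1
t2.Δ4 w1=0 w5=0 clk=1 w3=0 w7=0 w2=1 w4=1 w8=0 w0=1 w6=1
t2.Δ5 w1=0 w5=1 clk=1 w3=0 w7=0 w2=1 w4=1 w8=0 w0=1 w6=1
t3.Δ0 w1=0 w5=1 clk=1 w3=0 w7=0 w2=1 w4=1 w8=0 w0=1 w6=1
t3.Δ1 w1=0 w5=1 clk=0 w3=0 w7=0 w2=1 w4=1 w8=0 w0=1 w6=1
t4.Δ0 w1=0 w5=1 clk=0 w3=0 w7=0 w2=1 w4=1 w8=0 w0=1 w6=1
t4.Δ1 w1=0 w5=1 clk=1 w3=0 w7=0 w2=1 w4=1 w8=0 w0=1 w6=1
t4.Δ2 w1=0 w5=1 clk=1 w3=0 w7=0 w2=0 w4=0 w8=0 w0=1 w6=1
t4.Δ3 w1=0 w5=1 clk=1 w3=1 w7=0 w2=0 w4=0 w8=0 w0=1 w6=0
t4.Δ4 w1=0 w5=0 clk=1 w3=0 w7=0 w2=0 w4=0 w8=0 w0=1 w6=0
t4.Δ5 w1=0 w5=1 clk=1 w3=0 w7=0 w2=0 w4=0 w8=0 w0=1 w6=0
t5.Δ0 w1=0 w5=1 clk=1 w3=0 w7=0 w2=0 w4=0 w8=0 w0=1 w6=0
t5.Δ1 w1=0 w5=1 clk=0 w3=0 w7=0 w2=0 w4=0 w8=0 w0=1 w6=0
t6.Δ0 w1=0 w5=1 clk=0 w3=0 w7=0 w2=0 w4=0 w8=0 w0=1 w6=0
t6.Δ1 w1=0 w5=1 clk=1 w3=0 w7=1 w2=0 w4=0 w8=0 w0=1 w6=0
t6.Δ2 w1=0 w5=1 clk=1 w3=0 w7=1 w2=1 w4=1 w8=0 w0=1 w6=0
t6.Δ3 w1=0 w5=1 clk=1 w3=1 w7=1 w2=1 w4=1 w8=0 w0=1 w6=1
t6.Δ4 w1=0 w5=0 clk=1 w3=0 w7=1 w2=1 w4=1 w8=0 w0=1 w6=1
t6.Δ5 w1=0 w5=1 clk=1 w3=0 w7=1 w2=1 w4=1 w8=0 w0=1 w6=1
t7.Δ0 w1=0 w5=1 clk=1 w3=0 w7=1 w2=1 w4=1 w8=0 w0=1 w6=1
t7.Δ1 w1=0 w5=1 clk=0 w3=0 w7=1 w2=1 w4=1 w8=0 w0=1 w6=1
t8.Δ0 w1=0 w5=1 clk=0 w3=0 w7=1 w2=1 w4=1 w8=0 w0=1 w6=1
t8.Δ1 w1=0 w5=1 clk=1 w3=0 w7=0 w2=1 w4=1 w8=0 w0=1 w6=1
t8.Δ2 w1=0 w5=1 clk=1 w3=0 w7=0 w2=0 w4=0 w8=0 w0=1 w6=1
t8.Δ3 w1=0 w5=1 clk=1 w3=1 w7=0 w2=0 w4=0 w8=0 w0=1 w6=0
t8.Δ4 w1=0 w5=0 clk=1 w3=0 w7=0 w2=0 w4=0 w8=0 w0=1 w6=0
t8.Δ5 w1=0 w5=1 clk=1 w3=0 w7=0 w2=0 w4=0 w8=0 w0=1 w6=0
t9.Δ0 w1=0 w5=1 clk=1 w3=0 w7=0 w2=0 w4=0 w8=0 w0=1 w6=0
t9.Δ1 w1=0 w5=1 clk=0 w3=0 w7=0 w2=0 w4=0 w8=0 w0=1 w6=0
t10.Δ0 w1=0 w5=1 clk=0 w3=0 w7=0 w2=0 w4=0 w8=0 w0=1 w6=0
t10.Δ1 w1=0 w5=1 clk=1 w3=0 w7=1 w2=0 w4=0 w8=0 w0=1 w6=0
t10.Δ2 w1=0 w5=1 clk=1 w3=0 w7=1 w2=1 w4=1 w8=0 w0=1 w6=0
t10.Δ3 w1=0 w5=1 clk=1 w3=1 w7=1 w2=1 w4=1 w8=0 w0=1 w6=1
t10.Δ4 w1=0 w5=0 clk=1 w3=0 w7=1 w2=1 w4=1 w8=0 w0=1 w6=1
t10.Δ5 w1=0 w5=1 clk=1 w3=0 w7=1 w2=1 w4=1 w8=0 w0=1 w6=1
t11.Δ0 w1=0 w5=1 clk=1 w3=0 w7=1 w2=1 w4=1 w8=0 w0=1 w6=1
t11.Δ1 w1=0 w5=1 clk=0 w3=0 w7=1 w2=1 w4=1 w8=0 w0=1 w6=1
t12.Δ0 w1=0 w5=1 clk=0 w3=0 w7=1 w2=1 w4=1 w8=0 w0=1 w6=1
t12.Δ1 w1=0 w5=1 clk=1 w3=0 w7=0 w2=1 w4=1 w8=0 w0=1 w6=1
t12.Δ2 w1=0 w5=1 clk=1 w3=0 w7=0 w2=0 w4=0 w8=0 w0=1 w6=1
t12.Δ3 w1=0 w5=1 clk=1 w3=1 w7=0 w2=0 w4=0 w8=0 w0=1 w6=0
t12.Δ4 w1=0 w5=0 clk=1 w3=0 w7=0 w2=0 w4=0 w8=0 w0=1 w6=0
t12.Δ5 w1=0 w5=1 clk=1 w3=0 w7=0 w2=0 w4=0 w8=0 w0=1 w6=0

yes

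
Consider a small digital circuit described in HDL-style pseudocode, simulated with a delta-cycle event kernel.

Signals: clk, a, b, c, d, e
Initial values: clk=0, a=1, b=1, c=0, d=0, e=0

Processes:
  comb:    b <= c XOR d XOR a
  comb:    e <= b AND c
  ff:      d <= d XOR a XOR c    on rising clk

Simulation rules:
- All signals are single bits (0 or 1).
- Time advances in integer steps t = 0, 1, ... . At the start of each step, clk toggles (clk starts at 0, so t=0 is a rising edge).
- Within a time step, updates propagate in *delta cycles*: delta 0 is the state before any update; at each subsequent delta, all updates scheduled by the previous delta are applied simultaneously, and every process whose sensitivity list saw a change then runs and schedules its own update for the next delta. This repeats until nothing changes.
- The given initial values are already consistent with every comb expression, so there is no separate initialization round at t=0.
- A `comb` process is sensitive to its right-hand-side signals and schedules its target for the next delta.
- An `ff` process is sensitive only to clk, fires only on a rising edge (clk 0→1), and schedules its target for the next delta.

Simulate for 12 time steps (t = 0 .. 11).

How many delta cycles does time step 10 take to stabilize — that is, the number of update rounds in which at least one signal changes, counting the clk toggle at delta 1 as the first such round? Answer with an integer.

t=0 Δ0: a=1 b=1 c=0 d=0 e=0 clk=0
  Δ1: clk:0→1
  Δ2: d:0→1
  Δ3: b:1→0
  (3Δ to stable)
t=1 Δ0: a=1 b=0 c=0 d=1 e=0 clk=1
  Δ1: clk:1→0
  (1Δ to stable)
t=2 Δ0: a=1 b=0 c=0 d=1 e=0 clk=0
  Δ1: clk:0→1
  Δ2: d:1→0
  Δ3: b:0→1
  (3Δ to stable)
t=3 Δ0: a=1 b=1 c=0 d=0 e=0 clk=1
  Δ1: clk:1→0
  (1Δ to stable)
t=4 Δ0: a=1 b=1 c=0 d=0 e=0 clk=0
  Δ1: clk:0→1
  Δ2: d:0→1
  Δ3: b:1→0
  (3Δ to stable)
t=5 Δ0: a=1 b=0 c=0 d=1 e=0 clk=1
  Δ1: clk:1→0
  (1Δ to stable)
t=6 Δ0: a=1 b=0 c=0 d=1 e=0 clk=0
  Δ1: clk:0→1
  Δ2: d:1→0
  Δ3: b:0→1
  (3Δ to stable)
t=7 Δ0: a=1 b=1 c=0 d=0 e=0 clk=1
  Δ1: clk:1→0
  (1Δ to stable)
t=8 Δ0: a=1 b=1 c=0 d=0 e=0 clk=0
  Δ1: clk:0→1
  Δ2: d:0→1
  Δ3: b:1→0
  (3Δ to stable)
t=9 Δ0: a=1 b=0 c=0 d=1 e=0 clk=1
  Δ1: clk:1→0
  (1Δ to stable)
t=10 Δ0: a=1 b=0 c=0 d=1 e=0 clk=0
  Δ1: clk:0→1
  Δ2: d:1→0
  Δ3: b:0→1
  (3Δ to stable)
t=11 Δ0: a=1 b=1 c=0 d=0 e=0 clk=1
  Δ1: clk:1→0
  (1Δ to stable)

3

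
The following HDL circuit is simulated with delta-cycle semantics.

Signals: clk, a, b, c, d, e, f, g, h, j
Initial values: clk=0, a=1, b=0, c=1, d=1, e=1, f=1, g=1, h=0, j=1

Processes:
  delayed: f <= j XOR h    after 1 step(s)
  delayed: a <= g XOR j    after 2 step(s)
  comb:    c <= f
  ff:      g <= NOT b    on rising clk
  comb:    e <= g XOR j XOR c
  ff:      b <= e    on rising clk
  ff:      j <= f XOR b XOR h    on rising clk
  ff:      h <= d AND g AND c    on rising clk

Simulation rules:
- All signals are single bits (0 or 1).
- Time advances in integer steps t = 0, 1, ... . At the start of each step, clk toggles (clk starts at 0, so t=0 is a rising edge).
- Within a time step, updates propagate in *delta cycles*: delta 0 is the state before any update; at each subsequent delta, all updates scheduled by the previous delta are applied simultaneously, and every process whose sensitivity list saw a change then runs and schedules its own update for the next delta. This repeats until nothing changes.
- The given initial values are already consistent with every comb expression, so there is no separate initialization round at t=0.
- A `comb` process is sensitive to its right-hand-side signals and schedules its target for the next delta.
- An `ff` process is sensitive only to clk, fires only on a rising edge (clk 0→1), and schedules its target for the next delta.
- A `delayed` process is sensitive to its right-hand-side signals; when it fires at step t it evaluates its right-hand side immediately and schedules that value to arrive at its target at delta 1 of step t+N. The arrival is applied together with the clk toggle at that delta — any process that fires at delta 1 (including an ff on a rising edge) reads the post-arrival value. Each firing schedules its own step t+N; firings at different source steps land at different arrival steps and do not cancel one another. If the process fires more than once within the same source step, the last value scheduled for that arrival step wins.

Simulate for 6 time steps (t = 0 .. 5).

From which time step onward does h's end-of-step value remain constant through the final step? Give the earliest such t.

[bits: g,d,clk,c,j,b,f,h,a,e]
t=0: Δ0=1101101011 Δ1=1111101011 Δ2=1111111111 | 2Δ
t=1: Δ0=1111111111 Δ1=1101110111 Δ2=1100110111 Δ3=1100110110 | 3Δ
t=2: Δ0=1100110110 Δ1=1110110110 Δ2=0110000010 | 2Δ
t=3: Δ0=0110000010 Δ1=0100000010 | 1Δ
t=4: Δ0=0100000010 Δ1=0110000000 Δ2=1110000000 Δ3=1110000001 | 3Δ
t=5: Δ0=1110000001 Δ1=1100000001 | 1Δ

2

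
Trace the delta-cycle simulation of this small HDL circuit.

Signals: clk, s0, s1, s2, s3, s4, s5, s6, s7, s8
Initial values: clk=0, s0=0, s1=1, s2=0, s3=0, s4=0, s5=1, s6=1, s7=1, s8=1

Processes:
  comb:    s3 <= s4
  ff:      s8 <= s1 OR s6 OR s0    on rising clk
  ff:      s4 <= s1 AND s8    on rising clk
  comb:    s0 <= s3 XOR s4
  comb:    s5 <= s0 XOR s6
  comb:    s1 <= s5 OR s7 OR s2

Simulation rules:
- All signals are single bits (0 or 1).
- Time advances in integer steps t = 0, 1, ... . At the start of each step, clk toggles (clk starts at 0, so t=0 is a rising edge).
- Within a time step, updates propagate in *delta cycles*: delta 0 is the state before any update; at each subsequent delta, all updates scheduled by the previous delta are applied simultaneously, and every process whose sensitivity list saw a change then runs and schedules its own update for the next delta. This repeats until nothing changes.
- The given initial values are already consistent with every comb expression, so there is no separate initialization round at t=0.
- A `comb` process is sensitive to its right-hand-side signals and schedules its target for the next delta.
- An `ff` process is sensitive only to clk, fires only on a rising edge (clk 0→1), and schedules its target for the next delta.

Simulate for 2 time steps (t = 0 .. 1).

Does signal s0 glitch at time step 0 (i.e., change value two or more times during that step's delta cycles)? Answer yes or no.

t0.Δ0 s7=1 s6=1 clk=0 s8=1 s2=0 s3=0 s1=1 s4=0 s0=0 s5=1
t0.Δ1 s7=1 s6=1 clk=1 s8=1 s2=0 s3=0 s1=1 s4=0 s0=0 s5=1
t0.Δ2 s7=1 s6=1 clk=1 s8=1 s2=0 s3=0 s1=1 s4=1 s0=0 s5=1
t0.Δ3 s7=1 s6=1 clk=1 s8=1 s2=0 s3=1 s1=1 s4=1 s0=1 s5=1
t0.Δ4 s7=1 s6=1 clk=1 s8=1 s2=0 s3=1 s1=1 s4=1 s0=0 s5=0
t0.Δ5 s7=1 s6=1 clk=1 s8=1 s2=0 s3=1 s1=1 s4=1 s0=0 s5=1
t1.Δ0 s7=1 s6=1 clk=1 s8=1 s2=0 s3=1 s1=1 s4=1 s0=0 s5=1
t1.Δ1 s7=1 s6=1 clk=0 s8=1 s2=0 s3=1 s1=1 s4=1 s0=0 s5=1

yes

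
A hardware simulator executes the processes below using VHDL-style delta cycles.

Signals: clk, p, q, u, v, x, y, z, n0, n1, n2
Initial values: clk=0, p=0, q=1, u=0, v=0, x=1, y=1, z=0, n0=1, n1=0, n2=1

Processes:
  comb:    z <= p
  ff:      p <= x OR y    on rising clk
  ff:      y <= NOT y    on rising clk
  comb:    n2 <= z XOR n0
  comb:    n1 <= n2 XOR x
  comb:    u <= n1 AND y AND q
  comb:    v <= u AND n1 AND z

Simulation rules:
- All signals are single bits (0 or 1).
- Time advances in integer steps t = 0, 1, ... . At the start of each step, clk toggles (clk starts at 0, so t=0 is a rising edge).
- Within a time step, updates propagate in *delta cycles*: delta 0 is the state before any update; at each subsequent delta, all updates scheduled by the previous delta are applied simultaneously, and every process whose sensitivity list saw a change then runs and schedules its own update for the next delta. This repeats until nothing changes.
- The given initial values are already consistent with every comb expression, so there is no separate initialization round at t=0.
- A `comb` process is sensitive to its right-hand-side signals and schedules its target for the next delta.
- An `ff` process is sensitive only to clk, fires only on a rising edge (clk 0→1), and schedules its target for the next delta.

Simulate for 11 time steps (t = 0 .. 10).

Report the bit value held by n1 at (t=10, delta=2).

[bits: q,v,x,n0,p,u,clk,n1,y,z,n2]
t=0: Δ0=10110000101 Δ1=10110010101 Δ2=10111010001 Δ3=10111010011 Δ4=10111010010 Δ5=10111011010 | 5Δ
t=1: Δ0=10111011010 Δ1=10111001010 | 1Δ
t=2: Δ0=10111001010 Δ1=10111011010 Δ2=10111011110 Δ3=10111111110 Δ4=11111111110 | 4Δ
t=3: Δ0=11111111110 Δ1=11111101110 | 1Δ
t=4: Δ0=11111101110 Δ1=11111111110 Δ2=11111111010 Δ3=11111011010 Δ4=10111011010 | 4Δ
t=5: Δ0=10111011010 Δ1=10111001010 | 1Δ
t=6: Δ0=10111001010 Δ1=10111011010 Δ2=10111011110 Δ3=10111111110 Δ4=11111111110 | 4Δ
t=7: Δ0=11111111110 Δ1=11111101110 | 1Δ
t=8: Δ0=11111101110 Δ1=11111111110 Δ2=11111111010 Δ3=11111011010 Δ4=10111011010 | 4Δ
t=9: Δ0=10111011010 Δ1=10111001010 | 1Δ
t=10: Δ0=10111001010 Δ1=10111011010 Δ2=10111011110 Δ3=10111111110 Δ4=11111111110 | 4Δ

1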